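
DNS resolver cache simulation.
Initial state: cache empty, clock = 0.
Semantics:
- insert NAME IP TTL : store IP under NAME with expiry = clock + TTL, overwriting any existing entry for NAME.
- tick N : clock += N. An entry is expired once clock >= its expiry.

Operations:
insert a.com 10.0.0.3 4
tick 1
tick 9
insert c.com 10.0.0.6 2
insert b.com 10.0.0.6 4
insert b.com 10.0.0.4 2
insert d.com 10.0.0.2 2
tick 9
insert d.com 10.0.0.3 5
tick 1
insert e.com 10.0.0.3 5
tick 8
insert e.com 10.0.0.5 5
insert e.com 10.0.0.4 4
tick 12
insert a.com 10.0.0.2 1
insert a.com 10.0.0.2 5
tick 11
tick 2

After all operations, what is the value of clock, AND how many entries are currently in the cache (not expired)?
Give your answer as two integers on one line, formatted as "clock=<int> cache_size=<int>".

Answer: clock=53 cache_size=0

Derivation:
Op 1: insert a.com -> 10.0.0.3 (expiry=0+4=4). clock=0
Op 2: tick 1 -> clock=1.
Op 3: tick 9 -> clock=10. purged={a.com}
Op 4: insert c.com -> 10.0.0.6 (expiry=10+2=12). clock=10
Op 5: insert b.com -> 10.0.0.6 (expiry=10+4=14). clock=10
Op 6: insert b.com -> 10.0.0.4 (expiry=10+2=12). clock=10
Op 7: insert d.com -> 10.0.0.2 (expiry=10+2=12). clock=10
Op 8: tick 9 -> clock=19. purged={b.com,c.com,d.com}
Op 9: insert d.com -> 10.0.0.3 (expiry=19+5=24). clock=19
Op 10: tick 1 -> clock=20.
Op 11: insert e.com -> 10.0.0.3 (expiry=20+5=25). clock=20
Op 12: tick 8 -> clock=28. purged={d.com,e.com}
Op 13: insert e.com -> 10.0.0.5 (expiry=28+5=33). clock=28
Op 14: insert e.com -> 10.0.0.4 (expiry=28+4=32). clock=28
Op 15: tick 12 -> clock=40. purged={e.com}
Op 16: insert a.com -> 10.0.0.2 (expiry=40+1=41). clock=40
Op 17: insert a.com -> 10.0.0.2 (expiry=40+5=45). clock=40
Op 18: tick 11 -> clock=51. purged={a.com}
Op 19: tick 2 -> clock=53.
Final clock = 53
Final cache (unexpired): {} -> size=0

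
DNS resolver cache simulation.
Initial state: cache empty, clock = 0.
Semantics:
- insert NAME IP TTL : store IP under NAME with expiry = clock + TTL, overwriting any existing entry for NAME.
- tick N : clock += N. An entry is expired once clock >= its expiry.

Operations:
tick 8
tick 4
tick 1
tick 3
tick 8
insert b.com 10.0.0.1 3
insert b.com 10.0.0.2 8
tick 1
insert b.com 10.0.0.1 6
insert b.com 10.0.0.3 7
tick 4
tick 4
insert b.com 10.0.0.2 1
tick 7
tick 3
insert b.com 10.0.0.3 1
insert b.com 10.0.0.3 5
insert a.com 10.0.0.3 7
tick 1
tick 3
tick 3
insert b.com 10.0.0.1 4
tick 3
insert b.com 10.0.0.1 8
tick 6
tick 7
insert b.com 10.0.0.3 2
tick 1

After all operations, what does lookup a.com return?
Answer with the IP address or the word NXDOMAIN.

Op 1: tick 8 -> clock=8.
Op 2: tick 4 -> clock=12.
Op 3: tick 1 -> clock=13.
Op 4: tick 3 -> clock=16.
Op 5: tick 8 -> clock=24.
Op 6: insert b.com -> 10.0.0.1 (expiry=24+3=27). clock=24
Op 7: insert b.com -> 10.0.0.2 (expiry=24+8=32). clock=24
Op 8: tick 1 -> clock=25.
Op 9: insert b.com -> 10.0.0.1 (expiry=25+6=31). clock=25
Op 10: insert b.com -> 10.0.0.3 (expiry=25+7=32). clock=25
Op 11: tick 4 -> clock=29.
Op 12: tick 4 -> clock=33. purged={b.com}
Op 13: insert b.com -> 10.0.0.2 (expiry=33+1=34). clock=33
Op 14: tick 7 -> clock=40. purged={b.com}
Op 15: tick 3 -> clock=43.
Op 16: insert b.com -> 10.0.0.3 (expiry=43+1=44). clock=43
Op 17: insert b.com -> 10.0.0.3 (expiry=43+5=48). clock=43
Op 18: insert a.com -> 10.0.0.3 (expiry=43+7=50). clock=43
Op 19: tick 1 -> clock=44.
Op 20: tick 3 -> clock=47.
Op 21: tick 3 -> clock=50. purged={a.com,b.com}
Op 22: insert b.com -> 10.0.0.1 (expiry=50+4=54). clock=50
Op 23: tick 3 -> clock=53.
Op 24: insert b.com -> 10.0.0.1 (expiry=53+8=61). clock=53
Op 25: tick 6 -> clock=59.
Op 26: tick 7 -> clock=66. purged={b.com}
Op 27: insert b.com -> 10.0.0.3 (expiry=66+2=68). clock=66
Op 28: tick 1 -> clock=67.
lookup a.com: not in cache (expired or never inserted)

Answer: NXDOMAIN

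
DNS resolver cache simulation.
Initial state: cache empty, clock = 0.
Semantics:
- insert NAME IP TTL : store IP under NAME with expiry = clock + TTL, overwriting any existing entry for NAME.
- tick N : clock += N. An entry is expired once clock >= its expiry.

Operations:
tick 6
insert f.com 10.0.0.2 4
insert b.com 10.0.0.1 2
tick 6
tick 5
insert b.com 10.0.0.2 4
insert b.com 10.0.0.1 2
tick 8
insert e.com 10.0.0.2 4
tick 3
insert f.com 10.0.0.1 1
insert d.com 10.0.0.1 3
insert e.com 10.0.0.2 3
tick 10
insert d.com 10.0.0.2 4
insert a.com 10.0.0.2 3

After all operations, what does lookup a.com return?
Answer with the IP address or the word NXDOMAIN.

Op 1: tick 6 -> clock=6.
Op 2: insert f.com -> 10.0.0.2 (expiry=6+4=10). clock=6
Op 3: insert b.com -> 10.0.0.1 (expiry=6+2=8). clock=6
Op 4: tick 6 -> clock=12. purged={b.com,f.com}
Op 5: tick 5 -> clock=17.
Op 6: insert b.com -> 10.0.0.2 (expiry=17+4=21). clock=17
Op 7: insert b.com -> 10.0.0.1 (expiry=17+2=19). clock=17
Op 8: tick 8 -> clock=25. purged={b.com}
Op 9: insert e.com -> 10.0.0.2 (expiry=25+4=29). clock=25
Op 10: tick 3 -> clock=28.
Op 11: insert f.com -> 10.0.0.1 (expiry=28+1=29). clock=28
Op 12: insert d.com -> 10.0.0.1 (expiry=28+3=31). clock=28
Op 13: insert e.com -> 10.0.0.2 (expiry=28+3=31). clock=28
Op 14: tick 10 -> clock=38. purged={d.com,e.com,f.com}
Op 15: insert d.com -> 10.0.0.2 (expiry=38+4=42). clock=38
Op 16: insert a.com -> 10.0.0.2 (expiry=38+3=41). clock=38
lookup a.com: present, ip=10.0.0.2 expiry=41 > clock=38

Answer: 10.0.0.2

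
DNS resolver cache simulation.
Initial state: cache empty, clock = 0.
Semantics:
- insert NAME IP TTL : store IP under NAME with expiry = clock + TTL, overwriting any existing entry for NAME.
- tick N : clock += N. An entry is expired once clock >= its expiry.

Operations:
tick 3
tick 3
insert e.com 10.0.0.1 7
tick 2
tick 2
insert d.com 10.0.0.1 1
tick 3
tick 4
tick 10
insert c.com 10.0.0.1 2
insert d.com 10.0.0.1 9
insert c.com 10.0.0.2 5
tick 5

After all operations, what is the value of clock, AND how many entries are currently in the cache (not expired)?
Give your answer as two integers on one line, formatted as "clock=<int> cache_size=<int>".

Op 1: tick 3 -> clock=3.
Op 2: tick 3 -> clock=6.
Op 3: insert e.com -> 10.0.0.1 (expiry=6+7=13). clock=6
Op 4: tick 2 -> clock=8.
Op 5: tick 2 -> clock=10.
Op 6: insert d.com -> 10.0.0.1 (expiry=10+1=11). clock=10
Op 7: tick 3 -> clock=13. purged={d.com,e.com}
Op 8: tick 4 -> clock=17.
Op 9: tick 10 -> clock=27.
Op 10: insert c.com -> 10.0.0.1 (expiry=27+2=29). clock=27
Op 11: insert d.com -> 10.0.0.1 (expiry=27+9=36). clock=27
Op 12: insert c.com -> 10.0.0.2 (expiry=27+5=32). clock=27
Op 13: tick 5 -> clock=32. purged={c.com}
Final clock = 32
Final cache (unexpired): {d.com} -> size=1

Answer: clock=32 cache_size=1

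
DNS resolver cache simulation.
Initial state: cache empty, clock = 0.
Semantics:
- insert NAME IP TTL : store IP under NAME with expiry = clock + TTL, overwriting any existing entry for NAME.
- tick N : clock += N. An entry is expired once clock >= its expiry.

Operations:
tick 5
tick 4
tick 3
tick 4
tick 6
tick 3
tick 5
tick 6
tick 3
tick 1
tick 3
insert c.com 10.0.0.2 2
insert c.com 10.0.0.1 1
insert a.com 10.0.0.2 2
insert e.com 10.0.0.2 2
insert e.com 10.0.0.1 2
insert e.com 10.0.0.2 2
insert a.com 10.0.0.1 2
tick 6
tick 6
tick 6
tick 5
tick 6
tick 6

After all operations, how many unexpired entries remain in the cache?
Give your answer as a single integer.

Op 1: tick 5 -> clock=5.
Op 2: tick 4 -> clock=9.
Op 3: tick 3 -> clock=12.
Op 4: tick 4 -> clock=16.
Op 5: tick 6 -> clock=22.
Op 6: tick 3 -> clock=25.
Op 7: tick 5 -> clock=30.
Op 8: tick 6 -> clock=36.
Op 9: tick 3 -> clock=39.
Op 10: tick 1 -> clock=40.
Op 11: tick 3 -> clock=43.
Op 12: insert c.com -> 10.0.0.2 (expiry=43+2=45). clock=43
Op 13: insert c.com -> 10.0.0.1 (expiry=43+1=44). clock=43
Op 14: insert a.com -> 10.0.0.2 (expiry=43+2=45). clock=43
Op 15: insert e.com -> 10.0.0.2 (expiry=43+2=45). clock=43
Op 16: insert e.com -> 10.0.0.1 (expiry=43+2=45). clock=43
Op 17: insert e.com -> 10.0.0.2 (expiry=43+2=45). clock=43
Op 18: insert a.com -> 10.0.0.1 (expiry=43+2=45). clock=43
Op 19: tick 6 -> clock=49. purged={a.com,c.com,e.com}
Op 20: tick 6 -> clock=55.
Op 21: tick 6 -> clock=61.
Op 22: tick 5 -> clock=66.
Op 23: tick 6 -> clock=72.
Op 24: tick 6 -> clock=78.
Final cache (unexpired): {} -> size=0

Answer: 0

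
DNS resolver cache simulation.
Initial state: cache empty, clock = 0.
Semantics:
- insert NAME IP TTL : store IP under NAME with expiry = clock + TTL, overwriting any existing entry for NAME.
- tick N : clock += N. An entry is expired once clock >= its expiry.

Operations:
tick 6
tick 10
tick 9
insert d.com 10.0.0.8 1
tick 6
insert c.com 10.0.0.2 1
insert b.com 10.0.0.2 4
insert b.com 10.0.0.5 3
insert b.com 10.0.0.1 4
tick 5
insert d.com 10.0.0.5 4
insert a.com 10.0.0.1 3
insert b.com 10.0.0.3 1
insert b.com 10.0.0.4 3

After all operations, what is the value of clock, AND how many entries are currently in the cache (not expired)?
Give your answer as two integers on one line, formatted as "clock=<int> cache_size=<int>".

Answer: clock=36 cache_size=3

Derivation:
Op 1: tick 6 -> clock=6.
Op 2: tick 10 -> clock=16.
Op 3: tick 9 -> clock=25.
Op 4: insert d.com -> 10.0.0.8 (expiry=25+1=26). clock=25
Op 5: tick 6 -> clock=31. purged={d.com}
Op 6: insert c.com -> 10.0.0.2 (expiry=31+1=32). clock=31
Op 7: insert b.com -> 10.0.0.2 (expiry=31+4=35). clock=31
Op 8: insert b.com -> 10.0.0.5 (expiry=31+3=34). clock=31
Op 9: insert b.com -> 10.0.0.1 (expiry=31+4=35). clock=31
Op 10: tick 5 -> clock=36. purged={b.com,c.com}
Op 11: insert d.com -> 10.0.0.5 (expiry=36+4=40). clock=36
Op 12: insert a.com -> 10.0.0.1 (expiry=36+3=39). clock=36
Op 13: insert b.com -> 10.0.0.3 (expiry=36+1=37). clock=36
Op 14: insert b.com -> 10.0.0.4 (expiry=36+3=39). clock=36
Final clock = 36
Final cache (unexpired): {a.com,b.com,d.com} -> size=3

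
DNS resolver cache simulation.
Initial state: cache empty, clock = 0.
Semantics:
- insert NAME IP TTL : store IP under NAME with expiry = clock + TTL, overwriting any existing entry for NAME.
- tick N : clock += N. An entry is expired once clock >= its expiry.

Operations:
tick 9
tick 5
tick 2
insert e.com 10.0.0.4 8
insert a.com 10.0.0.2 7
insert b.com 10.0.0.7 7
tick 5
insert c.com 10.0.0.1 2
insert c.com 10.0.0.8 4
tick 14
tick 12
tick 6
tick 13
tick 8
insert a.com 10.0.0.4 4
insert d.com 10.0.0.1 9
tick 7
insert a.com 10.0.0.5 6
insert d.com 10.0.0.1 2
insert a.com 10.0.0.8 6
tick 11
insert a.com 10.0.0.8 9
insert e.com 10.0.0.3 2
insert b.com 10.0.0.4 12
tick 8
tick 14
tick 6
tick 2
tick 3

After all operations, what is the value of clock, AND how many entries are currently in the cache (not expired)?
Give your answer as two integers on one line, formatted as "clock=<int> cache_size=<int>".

Answer: clock=125 cache_size=0

Derivation:
Op 1: tick 9 -> clock=9.
Op 2: tick 5 -> clock=14.
Op 3: tick 2 -> clock=16.
Op 4: insert e.com -> 10.0.0.4 (expiry=16+8=24). clock=16
Op 5: insert a.com -> 10.0.0.2 (expiry=16+7=23). clock=16
Op 6: insert b.com -> 10.0.0.7 (expiry=16+7=23). clock=16
Op 7: tick 5 -> clock=21.
Op 8: insert c.com -> 10.0.0.1 (expiry=21+2=23). clock=21
Op 9: insert c.com -> 10.0.0.8 (expiry=21+4=25). clock=21
Op 10: tick 14 -> clock=35. purged={a.com,b.com,c.com,e.com}
Op 11: tick 12 -> clock=47.
Op 12: tick 6 -> clock=53.
Op 13: tick 13 -> clock=66.
Op 14: tick 8 -> clock=74.
Op 15: insert a.com -> 10.0.0.4 (expiry=74+4=78). clock=74
Op 16: insert d.com -> 10.0.0.1 (expiry=74+9=83). clock=74
Op 17: tick 7 -> clock=81. purged={a.com}
Op 18: insert a.com -> 10.0.0.5 (expiry=81+6=87). clock=81
Op 19: insert d.com -> 10.0.0.1 (expiry=81+2=83). clock=81
Op 20: insert a.com -> 10.0.0.8 (expiry=81+6=87). clock=81
Op 21: tick 11 -> clock=92. purged={a.com,d.com}
Op 22: insert a.com -> 10.0.0.8 (expiry=92+9=101). clock=92
Op 23: insert e.com -> 10.0.0.3 (expiry=92+2=94). clock=92
Op 24: insert b.com -> 10.0.0.4 (expiry=92+12=104). clock=92
Op 25: tick 8 -> clock=100. purged={e.com}
Op 26: tick 14 -> clock=114. purged={a.com,b.com}
Op 27: tick 6 -> clock=120.
Op 28: tick 2 -> clock=122.
Op 29: tick 3 -> clock=125.
Final clock = 125
Final cache (unexpired): {} -> size=0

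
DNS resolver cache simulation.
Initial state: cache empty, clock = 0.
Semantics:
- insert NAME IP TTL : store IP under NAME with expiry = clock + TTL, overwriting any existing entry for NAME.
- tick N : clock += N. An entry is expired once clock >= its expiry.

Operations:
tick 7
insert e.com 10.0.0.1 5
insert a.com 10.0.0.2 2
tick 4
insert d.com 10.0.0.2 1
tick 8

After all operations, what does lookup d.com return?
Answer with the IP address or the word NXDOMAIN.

Op 1: tick 7 -> clock=7.
Op 2: insert e.com -> 10.0.0.1 (expiry=7+5=12). clock=7
Op 3: insert a.com -> 10.0.0.2 (expiry=7+2=9). clock=7
Op 4: tick 4 -> clock=11. purged={a.com}
Op 5: insert d.com -> 10.0.0.2 (expiry=11+1=12). clock=11
Op 6: tick 8 -> clock=19. purged={d.com,e.com}
lookup d.com: not in cache (expired or never inserted)

Answer: NXDOMAIN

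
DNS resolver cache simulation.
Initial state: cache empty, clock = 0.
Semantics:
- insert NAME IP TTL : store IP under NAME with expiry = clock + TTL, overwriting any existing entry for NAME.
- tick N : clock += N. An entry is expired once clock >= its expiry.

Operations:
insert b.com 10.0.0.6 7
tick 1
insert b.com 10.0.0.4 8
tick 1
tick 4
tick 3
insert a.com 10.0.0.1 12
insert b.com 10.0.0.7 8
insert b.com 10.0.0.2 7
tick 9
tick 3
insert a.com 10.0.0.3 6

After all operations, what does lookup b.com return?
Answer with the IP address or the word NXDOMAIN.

Answer: NXDOMAIN

Derivation:
Op 1: insert b.com -> 10.0.0.6 (expiry=0+7=7). clock=0
Op 2: tick 1 -> clock=1.
Op 3: insert b.com -> 10.0.0.4 (expiry=1+8=9). clock=1
Op 4: tick 1 -> clock=2.
Op 5: tick 4 -> clock=6.
Op 6: tick 3 -> clock=9. purged={b.com}
Op 7: insert a.com -> 10.0.0.1 (expiry=9+12=21). clock=9
Op 8: insert b.com -> 10.0.0.7 (expiry=9+8=17). clock=9
Op 9: insert b.com -> 10.0.0.2 (expiry=9+7=16). clock=9
Op 10: tick 9 -> clock=18. purged={b.com}
Op 11: tick 3 -> clock=21. purged={a.com}
Op 12: insert a.com -> 10.0.0.3 (expiry=21+6=27). clock=21
lookup b.com: not in cache (expired or never inserted)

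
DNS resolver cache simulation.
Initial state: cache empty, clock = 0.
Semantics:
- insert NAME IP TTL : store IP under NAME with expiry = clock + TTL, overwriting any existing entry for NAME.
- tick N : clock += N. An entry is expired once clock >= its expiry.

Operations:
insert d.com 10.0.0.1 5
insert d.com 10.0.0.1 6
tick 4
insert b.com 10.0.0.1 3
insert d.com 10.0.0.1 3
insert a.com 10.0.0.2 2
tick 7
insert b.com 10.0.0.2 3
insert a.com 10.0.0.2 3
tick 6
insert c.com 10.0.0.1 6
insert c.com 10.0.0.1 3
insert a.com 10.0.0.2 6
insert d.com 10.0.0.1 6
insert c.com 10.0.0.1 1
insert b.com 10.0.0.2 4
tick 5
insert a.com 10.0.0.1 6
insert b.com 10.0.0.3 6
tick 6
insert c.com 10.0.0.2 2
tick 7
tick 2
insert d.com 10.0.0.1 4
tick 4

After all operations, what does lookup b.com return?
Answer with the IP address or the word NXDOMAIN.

Op 1: insert d.com -> 10.0.0.1 (expiry=0+5=5). clock=0
Op 2: insert d.com -> 10.0.0.1 (expiry=0+6=6). clock=0
Op 3: tick 4 -> clock=4.
Op 4: insert b.com -> 10.0.0.1 (expiry=4+3=7). clock=4
Op 5: insert d.com -> 10.0.0.1 (expiry=4+3=7). clock=4
Op 6: insert a.com -> 10.0.0.2 (expiry=4+2=6). clock=4
Op 7: tick 7 -> clock=11. purged={a.com,b.com,d.com}
Op 8: insert b.com -> 10.0.0.2 (expiry=11+3=14). clock=11
Op 9: insert a.com -> 10.0.0.2 (expiry=11+3=14). clock=11
Op 10: tick 6 -> clock=17. purged={a.com,b.com}
Op 11: insert c.com -> 10.0.0.1 (expiry=17+6=23). clock=17
Op 12: insert c.com -> 10.0.0.1 (expiry=17+3=20). clock=17
Op 13: insert a.com -> 10.0.0.2 (expiry=17+6=23). clock=17
Op 14: insert d.com -> 10.0.0.1 (expiry=17+6=23). clock=17
Op 15: insert c.com -> 10.0.0.1 (expiry=17+1=18). clock=17
Op 16: insert b.com -> 10.0.0.2 (expiry=17+4=21). clock=17
Op 17: tick 5 -> clock=22. purged={b.com,c.com}
Op 18: insert a.com -> 10.0.0.1 (expiry=22+6=28). clock=22
Op 19: insert b.com -> 10.0.0.3 (expiry=22+6=28). clock=22
Op 20: tick 6 -> clock=28. purged={a.com,b.com,d.com}
Op 21: insert c.com -> 10.0.0.2 (expiry=28+2=30). clock=28
Op 22: tick 7 -> clock=35. purged={c.com}
Op 23: tick 2 -> clock=37.
Op 24: insert d.com -> 10.0.0.1 (expiry=37+4=41). clock=37
Op 25: tick 4 -> clock=41. purged={d.com}
lookup b.com: not in cache (expired or never inserted)

Answer: NXDOMAIN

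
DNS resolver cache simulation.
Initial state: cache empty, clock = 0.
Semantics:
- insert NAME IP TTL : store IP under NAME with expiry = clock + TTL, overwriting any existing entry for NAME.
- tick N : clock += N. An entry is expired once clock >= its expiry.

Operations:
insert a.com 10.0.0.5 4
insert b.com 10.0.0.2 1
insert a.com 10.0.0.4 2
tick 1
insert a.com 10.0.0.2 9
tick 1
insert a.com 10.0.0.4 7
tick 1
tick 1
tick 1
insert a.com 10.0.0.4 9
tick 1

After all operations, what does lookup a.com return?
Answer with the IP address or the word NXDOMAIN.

Op 1: insert a.com -> 10.0.0.5 (expiry=0+4=4). clock=0
Op 2: insert b.com -> 10.0.0.2 (expiry=0+1=1). clock=0
Op 3: insert a.com -> 10.0.0.4 (expiry=0+2=2). clock=0
Op 4: tick 1 -> clock=1. purged={b.com}
Op 5: insert a.com -> 10.0.0.2 (expiry=1+9=10). clock=1
Op 6: tick 1 -> clock=2.
Op 7: insert a.com -> 10.0.0.4 (expiry=2+7=9). clock=2
Op 8: tick 1 -> clock=3.
Op 9: tick 1 -> clock=4.
Op 10: tick 1 -> clock=5.
Op 11: insert a.com -> 10.0.0.4 (expiry=5+9=14). clock=5
Op 12: tick 1 -> clock=6.
lookup a.com: present, ip=10.0.0.4 expiry=14 > clock=6

Answer: 10.0.0.4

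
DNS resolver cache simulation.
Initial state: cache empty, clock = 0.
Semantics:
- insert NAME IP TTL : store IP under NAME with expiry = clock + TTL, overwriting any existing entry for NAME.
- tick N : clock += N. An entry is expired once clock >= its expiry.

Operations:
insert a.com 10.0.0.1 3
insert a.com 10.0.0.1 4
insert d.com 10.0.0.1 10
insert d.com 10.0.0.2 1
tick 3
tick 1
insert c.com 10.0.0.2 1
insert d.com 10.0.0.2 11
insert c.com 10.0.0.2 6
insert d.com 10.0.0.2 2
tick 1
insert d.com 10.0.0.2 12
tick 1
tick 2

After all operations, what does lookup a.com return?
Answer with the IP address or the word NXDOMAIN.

Op 1: insert a.com -> 10.0.0.1 (expiry=0+3=3). clock=0
Op 2: insert a.com -> 10.0.0.1 (expiry=0+4=4). clock=0
Op 3: insert d.com -> 10.0.0.1 (expiry=0+10=10). clock=0
Op 4: insert d.com -> 10.0.0.2 (expiry=0+1=1). clock=0
Op 5: tick 3 -> clock=3. purged={d.com}
Op 6: tick 1 -> clock=4. purged={a.com}
Op 7: insert c.com -> 10.0.0.2 (expiry=4+1=5). clock=4
Op 8: insert d.com -> 10.0.0.2 (expiry=4+11=15). clock=4
Op 9: insert c.com -> 10.0.0.2 (expiry=4+6=10). clock=4
Op 10: insert d.com -> 10.0.0.2 (expiry=4+2=6). clock=4
Op 11: tick 1 -> clock=5.
Op 12: insert d.com -> 10.0.0.2 (expiry=5+12=17). clock=5
Op 13: tick 1 -> clock=6.
Op 14: tick 2 -> clock=8.
lookup a.com: not in cache (expired or never inserted)

Answer: NXDOMAIN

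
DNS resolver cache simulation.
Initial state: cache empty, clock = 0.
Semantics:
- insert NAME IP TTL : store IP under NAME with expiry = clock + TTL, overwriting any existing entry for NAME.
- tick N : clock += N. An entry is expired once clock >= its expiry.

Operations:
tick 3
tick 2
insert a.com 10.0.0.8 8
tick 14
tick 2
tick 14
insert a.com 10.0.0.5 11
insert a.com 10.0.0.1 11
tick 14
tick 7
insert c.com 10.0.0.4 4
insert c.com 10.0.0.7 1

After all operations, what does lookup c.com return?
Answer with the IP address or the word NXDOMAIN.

Answer: 10.0.0.7

Derivation:
Op 1: tick 3 -> clock=3.
Op 2: tick 2 -> clock=5.
Op 3: insert a.com -> 10.0.0.8 (expiry=5+8=13). clock=5
Op 4: tick 14 -> clock=19. purged={a.com}
Op 5: tick 2 -> clock=21.
Op 6: tick 14 -> clock=35.
Op 7: insert a.com -> 10.0.0.5 (expiry=35+11=46). clock=35
Op 8: insert a.com -> 10.0.0.1 (expiry=35+11=46). clock=35
Op 9: tick 14 -> clock=49. purged={a.com}
Op 10: tick 7 -> clock=56.
Op 11: insert c.com -> 10.0.0.4 (expiry=56+4=60). clock=56
Op 12: insert c.com -> 10.0.0.7 (expiry=56+1=57). clock=56
lookup c.com: present, ip=10.0.0.7 expiry=57 > clock=56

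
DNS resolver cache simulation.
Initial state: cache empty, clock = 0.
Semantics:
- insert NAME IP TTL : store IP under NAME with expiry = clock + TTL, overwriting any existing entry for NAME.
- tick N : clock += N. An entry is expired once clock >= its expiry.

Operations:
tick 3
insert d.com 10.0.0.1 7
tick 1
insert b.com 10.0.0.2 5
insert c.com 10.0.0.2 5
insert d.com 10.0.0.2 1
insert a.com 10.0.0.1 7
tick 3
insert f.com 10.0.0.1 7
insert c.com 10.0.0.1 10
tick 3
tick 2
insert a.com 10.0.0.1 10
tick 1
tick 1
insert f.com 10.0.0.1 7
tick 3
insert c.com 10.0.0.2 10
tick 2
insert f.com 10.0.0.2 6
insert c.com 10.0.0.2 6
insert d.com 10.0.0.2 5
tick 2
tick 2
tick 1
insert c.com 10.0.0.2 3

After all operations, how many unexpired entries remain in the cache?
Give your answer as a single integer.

Answer: 2

Derivation:
Op 1: tick 3 -> clock=3.
Op 2: insert d.com -> 10.0.0.1 (expiry=3+7=10). clock=3
Op 3: tick 1 -> clock=4.
Op 4: insert b.com -> 10.0.0.2 (expiry=4+5=9). clock=4
Op 5: insert c.com -> 10.0.0.2 (expiry=4+5=9). clock=4
Op 6: insert d.com -> 10.0.0.2 (expiry=4+1=5). clock=4
Op 7: insert a.com -> 10.0.0.1 (expiry=4+7=11). clock=4
Op 8: tick 3 -> clock=7. purged={d.com}
Op 9: insert f.com -> 10.0.0.1 (expiry=7+7=14). clock=7
Op 10: insert c.com -> 10.0.0.1 (expiry=7+10=17). clock=7
Op 11: tick 3 -> clock=10. purged={b.com}
Op 12: tick 2 -> clock=12. purged={a.com}
Op 13: insert a.com -> 10.0.0.1 (expiry=12+10=22). clock=12
Op 14: tick 1 -> clock=13.
Op 15: tick 1 -> clock=14. purged={f.com}
Op 16: insert f.com -> 10.0.0.1 (expiry=14+7=21). clock=14
Op 17: tick 3 -> clock=17. purged={c.com}
Op 18: insert c.com -> 10.0.0.2 (expiry=17+10=27). clock=17
Op 19: tick 2 -> clock=19.
Op 20: insert f.com -> 10.0.0.2 (expiry=19+6=25). clock=19
Op 21: insert c.com -> 10.0.0.2 (expiry=19+6=25). clock=19
Op 22: insert d.com -> 10.0.0.2 (expiry=19+5=24). clock=19
Op 23: tick 2 -> clock=21.
Op 24: tick 2 -> clock=23. purged={a.com}
Op 25: tick 1 -> clock=24. purged={d.com}
Op 26: insert c.com -> 10.0.0.2 (expiry=24+3=27). clock=24
Final cache (unexpired): {c.com,f.com} -> size=2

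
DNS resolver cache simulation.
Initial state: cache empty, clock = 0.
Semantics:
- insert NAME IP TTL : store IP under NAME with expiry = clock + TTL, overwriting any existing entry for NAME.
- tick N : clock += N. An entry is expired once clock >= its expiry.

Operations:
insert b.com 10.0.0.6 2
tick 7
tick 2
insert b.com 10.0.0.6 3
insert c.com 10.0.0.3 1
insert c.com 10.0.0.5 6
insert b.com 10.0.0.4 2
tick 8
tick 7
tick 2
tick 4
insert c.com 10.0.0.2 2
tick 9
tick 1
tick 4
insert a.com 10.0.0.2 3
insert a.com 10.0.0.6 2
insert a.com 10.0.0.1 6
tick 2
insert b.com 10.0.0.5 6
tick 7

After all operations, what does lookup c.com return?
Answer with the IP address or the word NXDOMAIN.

Op 1: insert b.com -> 10.0.0.6 (expiry=0+2=2). clock=0
Op 2: tick 7 -> clock=7. purged={b.com}
Op 3: tick 2 -> clock=9.
Op 4: insert b.com -> 10.0.0.6 (expiry=9+3=12). clock=9
Op 5: insert c.com -> 10.0.0.3 (expiry=9+1=10). clock=9
Op 6: insert c.com -> 10.0.0.5 (expiry=9+6=15). clock=9
Op 7: insert b.com -> 10.0.0.4 (expiry=9+2=11). clock=9
Op 8: tick 8 -> clock=17. purged={b.com,c.com}
Op 9: tick 7 -> clock=24.
Op 10: tick 2 -> clock=26.
Op 11: tick 4 -> clock=30.
Op 12: insert c.com -> 10.0.0.2 (expiry=30+2=32). clock=30
Op 13: tick 9 -> clock=39. purged={c.com}
Op 14: tick 1 -> clock=40.
Op 15: tick 4 -> clock=44.
Op 16: insert a.com -> 10.0.0.2 (expiry=44+3=47). clock=44
Op 17: insert a.com -> 10.0.0.6 (expiry=44+2=46). clock=44
Op 18: insert a.com -> 10.0.0.1 (expiry=44+6=50). clock=44
Op 19: tick 2 -> clock=46.
Op 20: insert b.com -> 10.0.0.5 (expiry=46+6=52). clock=46
Op 21: tick 7 -> clock=53. purged={a.com,b.com}
lookup c.com: not in cache (expired or never inserted)

Answer: NXDOMAIN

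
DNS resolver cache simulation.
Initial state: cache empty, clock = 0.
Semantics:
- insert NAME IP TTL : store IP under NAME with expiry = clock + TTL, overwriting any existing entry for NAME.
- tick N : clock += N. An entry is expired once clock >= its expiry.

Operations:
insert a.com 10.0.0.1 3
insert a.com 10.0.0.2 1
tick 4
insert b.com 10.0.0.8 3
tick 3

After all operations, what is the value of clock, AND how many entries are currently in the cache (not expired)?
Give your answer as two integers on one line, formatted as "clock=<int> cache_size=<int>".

Op 1: insert a.com -> 10.0.0.1 (expiry=0+3=3). clock=0
Op 2: insert a.com -> 10.0.0.2 (expiry=0+1=1). clock=0
Op 3: tick 4 -> clock=4. purged={a.com}
Op 4: insert b.com -> 10.0.0.8 (expiry=4+3=7). clock=4
Op 5: tick 3 -> clock=7. purged={b.com}
Final clock = 7
Final cache (unexpired): {} -> size=0

Answer: clock=7 cache_size=0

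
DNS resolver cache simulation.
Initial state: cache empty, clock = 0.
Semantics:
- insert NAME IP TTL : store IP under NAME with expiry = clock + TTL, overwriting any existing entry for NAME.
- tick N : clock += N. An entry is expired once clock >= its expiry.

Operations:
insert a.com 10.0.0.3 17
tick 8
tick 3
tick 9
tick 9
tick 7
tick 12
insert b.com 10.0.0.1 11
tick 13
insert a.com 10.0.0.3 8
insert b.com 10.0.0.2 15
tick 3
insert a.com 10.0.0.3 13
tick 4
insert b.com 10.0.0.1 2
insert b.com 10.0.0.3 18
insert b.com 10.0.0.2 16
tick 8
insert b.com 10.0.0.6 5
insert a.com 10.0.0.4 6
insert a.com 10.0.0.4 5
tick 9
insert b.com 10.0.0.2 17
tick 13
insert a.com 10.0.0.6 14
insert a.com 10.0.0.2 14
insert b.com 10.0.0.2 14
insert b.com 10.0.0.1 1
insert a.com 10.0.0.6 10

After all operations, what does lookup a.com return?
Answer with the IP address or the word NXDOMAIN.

Op 1: insert a.com -> 10.0.0.3 (expiry=0+17=17). clock=0
Op 2: tick 8 -> clock=8.
Op 3: tick 3 -> clock=11.
Op 4: tick 9 -> clock=20. purged={a.com}
Op 5: tick 9 -> clock=29.
Op 6: tick 7 -> clock=36.
Op 7: tick 12 -> clock=48.
Op 8: insert b.com -> 10.0.0.1 (expiry=48+11=59). clock=48
Op 9: tick 13 -> clock=61. purged={b.com}
Op 10: insert a.com -> 10.0.0.3 (expiry=61+8=69). clock=61
Op 11: insert b.com -> 10.0.0.2 (expiry=61+15=76). clock=61
Op 12: tick 3 -> clock=64.
Op 13: insert a.com -> 10.0.0.3 (expiry=64+13=77). clock=64
Op 14: tick 4 -> clock=68.
Op 15: insert b.com -> 10.0.0.1 (expiry=68+2=70). clock=68
Op 16: insert b.com -> 10.0.0.3 (expiry=68+18=86). clock=68
Op 17: insert b.com -> 10.0.0.2 (expiry=68+16=84). clock=68
Op 18: tick 8 -> clock=76.
Op 19: insert b.com -> 10.0.0.6 (expiry=76+5=81). clock=76
Op 20: insert a.com -> 10.0.0.4 (expiry=76+6=82). clock=76
Op 21: insert a.com -> 10.0.0.4 (expiry=76+5=81). clock=76
Op 22: tick 9 -> clock=85. purged={a.com,b.com}
Op 23: insert b.com -> 10.0.0.2 (expiry=85+17=102). clock=85
Op 24: tick 13 -> clock=98.
Op 25: insert a.com -> 10.0.0.6 (expiry=98+14=112). clock=98
Op 26: insert a.com -> 10.0.0.2 (expiry=98+14=112). clock=98
Op 27: insert b.com -> 10.0.0.2 (expiry=98+14=112). clock=98
Op 28: insert b.com -> 10.0.0.1 (expiry=98+1=99). clock=98
Op 29: insert a.com -> 10.0.0.6 (expiry=98+10=108). clock=98
lookup a.com: present, ip=10.0.0.6 expiry=108 > clock=98

Answer: 10.0.0.6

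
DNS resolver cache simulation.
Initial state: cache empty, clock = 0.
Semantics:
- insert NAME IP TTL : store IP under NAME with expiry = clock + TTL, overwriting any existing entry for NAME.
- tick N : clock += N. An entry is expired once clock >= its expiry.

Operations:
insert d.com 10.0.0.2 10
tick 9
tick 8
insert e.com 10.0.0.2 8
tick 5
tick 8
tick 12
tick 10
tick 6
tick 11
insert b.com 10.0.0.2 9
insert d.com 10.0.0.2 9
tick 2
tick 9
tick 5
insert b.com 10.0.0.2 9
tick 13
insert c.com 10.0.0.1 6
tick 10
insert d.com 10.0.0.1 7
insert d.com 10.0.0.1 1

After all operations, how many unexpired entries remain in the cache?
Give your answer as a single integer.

Answer: 1

Derivation:
Op 1: insert d.com -> 10.0.0.2 (expiry=0+10=10). clock=0
Op 2: tick 9 -> clock=9.
Op 3: tick 8 -> clock=17. purged={d.com}
Op 4: insert e.com -> 10.0.0.2 (expiry=17+8=25). clock=17
Op 5: tick 5 -> clock=22.
Op 6: tick 8 -> clock=30. purged={e.com}
Op 7: tick 12 -> clock=42.
Op 8: tick 10 -> clock=52.
Op 9: tick 6 -> clock=58.
Op 10: tick 11 -> clock=69.
Op 11: insert b.com -> 10.0.0.2 (expiry=69+9=78). clock=69
Op 12: insert d.com -> 10.0.0.2 (expiry=69+9=78). clock=69
Op 13: tick 2 -> clock=71.
Op 14: tick 9 -> clock=80. purged={b.com,d.com}
Op 15: tick 5 -> clock=85.
Op 16: insert b.com -> 10.0.0.2 (expiry=85+9=94). clock=85
Op 17: tick 13 -> clock=98. purged={b.com}
Op 18: insert c.com -> 10.0.0.1 (expiry=98+6=104). clock=98
Op 19: tick 10 -> clock=108. purged={c.com}
Op 20: insert d.com -> 10.0.0.1 (expiry=108+7=115). clock=108
Op 21: insert d.com -> 10.0.0.1 (expiry=108+1=109). clock=108
Final cache (unexpired): {d.com} -> size=1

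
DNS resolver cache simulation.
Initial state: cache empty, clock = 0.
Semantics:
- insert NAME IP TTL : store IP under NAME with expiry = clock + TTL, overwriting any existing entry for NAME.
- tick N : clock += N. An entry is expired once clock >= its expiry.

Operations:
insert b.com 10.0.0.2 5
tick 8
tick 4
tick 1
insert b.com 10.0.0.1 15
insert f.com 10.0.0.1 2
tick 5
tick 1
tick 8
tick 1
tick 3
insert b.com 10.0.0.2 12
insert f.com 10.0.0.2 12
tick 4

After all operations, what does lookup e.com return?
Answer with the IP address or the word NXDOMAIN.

Answer: NXDOMAIN

Derivation:
Op 1: insert b.com -> 10.0.0.2 (expiry=0+5=5). clock=0
Op 2: tick 8 -> clock=8. purged={b.com}
Op 3: tick 4 -> clock=12.
Op 4: tick 1 -> clock=13.
Op 5: insert b.com -> 10.0.0.1 (expiry=13+15=28). clock=13
Op 6: insert f.com -> 10.0.0.1 (expiry=13+2=15). clock=13
Op 7: tick 5 -> clock=18. purged={f.com}
Op 8: tick 1 -> clock=19.
Op 9: tick 8 -> clock=27.
Op 10: tick 1 -> clock=28. purged={b.com}
Op 11: tick 3 -> clock=31.
Op 12: insert b.com -> 10.0.0.2 (expiry=31+12=43). clock=31
Op 13: insert f.com -> 10.0.0.2 (expiry=31+12=43). clock=31
Op 14: tick 4 -> clock=35.
lookup e.com: not in cache (expired or never inserted)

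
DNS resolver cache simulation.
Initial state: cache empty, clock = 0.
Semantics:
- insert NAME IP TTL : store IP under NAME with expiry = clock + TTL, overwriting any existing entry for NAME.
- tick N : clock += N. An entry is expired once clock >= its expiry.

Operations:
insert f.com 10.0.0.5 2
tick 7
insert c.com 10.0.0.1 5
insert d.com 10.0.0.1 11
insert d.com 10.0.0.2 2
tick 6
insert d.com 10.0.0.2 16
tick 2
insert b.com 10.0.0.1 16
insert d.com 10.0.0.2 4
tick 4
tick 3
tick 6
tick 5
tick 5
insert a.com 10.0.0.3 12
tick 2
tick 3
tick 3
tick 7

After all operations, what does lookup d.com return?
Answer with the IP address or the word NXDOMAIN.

Op 1: insert f.com -> 10.0.0.5 (expiry=0+2=2). clock=0
Op 2: tick 7 -> clock=7. purged={f.com}
Op 3: insert c.com -> 10.0.0.1 (expiry=7+5=12). clock=7
Op 4: insert d.com -> 10.0.0.1 (expiry=7+11=18). clock=7
Op 5: insert d.com -> 10.0.0.2 (expiry=7+2=9). clock=7
Op 6: tick 6 -> clock=13. purged={c.com,d.com}
Op 7: insert d.com -> 10.0.0.2 (expiry=13+16=29). clock=13
Op 8: tick 2 -> clock=15.
Op 9: insert b.com -> 10.0.0.1 (expiry=15+16=31). clock=15
Op 10: insert d.com -> 10.0.0.2 (expiry=15+4=19). clock=15
Op 11: tick 4 -> clock=19. purged={d.com}
Op 12: tick 3 -> clock=22.
Op 13: tick 6 -> clock=28.
Op 14: tick 5 -> clock=33. purged={b.com}
Op 15: tick 5 -> clock=38.
Op 16: insert a.com -> 10.0.0.3 (expiry=38+12=50). clock=38
Op 17: tick 2 -> clock=40.
Op 18: tick 3 -> clock=43.
Op 19: tick 3 -> clock=46.
Op 20: tick 7 -> clock=53. purged={a.com}
lookup d.com: not in cache (expired or never inserted)

Answer: NXDOMAIN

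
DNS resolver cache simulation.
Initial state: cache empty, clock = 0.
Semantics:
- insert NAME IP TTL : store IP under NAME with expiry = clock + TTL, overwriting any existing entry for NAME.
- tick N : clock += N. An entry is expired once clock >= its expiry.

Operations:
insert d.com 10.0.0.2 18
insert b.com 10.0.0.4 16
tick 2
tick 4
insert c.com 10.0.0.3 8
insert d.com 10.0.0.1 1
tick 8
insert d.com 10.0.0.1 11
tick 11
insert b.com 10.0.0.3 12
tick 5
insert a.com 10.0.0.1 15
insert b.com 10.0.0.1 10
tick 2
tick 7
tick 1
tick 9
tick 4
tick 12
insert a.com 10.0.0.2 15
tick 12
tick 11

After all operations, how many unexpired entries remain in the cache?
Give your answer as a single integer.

Op 1: insert d.com -> 10.0.0.2 (expiry=0+18=18). clock=0
Op 2: insert b.com -> 10.0.0.4 (expiry=0+16=16). clock=0
Op 3: tick 2 -> clock=2.
Op 4: tick 4 -> clock=6.
Op 5: insert c.com -> 10.0.0.3 (expiry=6+8=14). clock=6
Op 6: insert d.com -> 10.0.0.1 (expiry=6+1=7). clock=6
Op 7: tick 8 -> clock=14. purged={c.com,d.com}
Op 8: insert d.com -> 10.0.0.1 (expiry=14+11=25). clock=14
Op 9: tick 11 -> clock=25. purged={b.com,d.com}
Op 10: insert b.com -> 10.0.0.3 (expiry=25+12=37). clock=25
Op 11: tick 5 -> clock=30.
Op 12: insert a.com -> 10.0.0.1 (expiry=30+15=45). clock=30
Op 13: insert b.com -> 10.0.0.1 (expiry=30+10=40). clock=30
Op 14: tick 2 -> clock=32.
Op 15: tick 7 -> clock=39.
Op 16: tick 1 -> clock=40. purged={b.com}
Op 17: tick 9 -> clock=49. purged={a.com}
Op 18: tick 4 -> clock=53.
Op 19: tick 12 -> clock=65.
Op 20: insert a.com -> 10.0.0.2 (expiry=65+15=80). clock=65
Op 21: tick 12 -> clock=77.
Op 22: tick 11 -> clock=88. purged={a.com}
Final cache (unexpired): {} -> size=0

Answer: 0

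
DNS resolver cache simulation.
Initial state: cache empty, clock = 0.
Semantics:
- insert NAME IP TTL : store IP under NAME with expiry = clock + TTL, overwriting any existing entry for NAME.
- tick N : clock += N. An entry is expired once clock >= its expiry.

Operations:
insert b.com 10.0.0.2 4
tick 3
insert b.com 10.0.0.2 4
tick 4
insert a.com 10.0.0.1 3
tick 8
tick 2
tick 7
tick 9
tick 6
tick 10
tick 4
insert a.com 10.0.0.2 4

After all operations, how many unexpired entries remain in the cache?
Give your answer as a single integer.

Op 1: insert b.com -> 10.0.0.2 (expiry=0+4=4). clock=0
Op 2: tick 3 -> clock=3.
Op 3: insert b.com -> 10.0.0.2 (expiry=3+4=7). clock=3
Op 4: tick 4 -> clock=7. purged={b.com}
Op 5: insert a.com -> 10.0.0.1 (expiry=7+3=10). clock=7
Op 6: tick 8 -> clock=15. purged={a.com}
Op 7: tick 2 -> clock=17.
Op 8: tick 7 -> clock=24.
Op 9: tick 9 -> clock=33.
Op 10: tick 6 -> clock=39.
Op 11: tick 10 -> clock=49.
Op 12: tick 4 -> clock=53.
Op 13: insert a.com -> 10.0.0.2 (expiry=53+4=57). clock=53
Final cache (unexpired): {a.com} -> size=1

Answer: 1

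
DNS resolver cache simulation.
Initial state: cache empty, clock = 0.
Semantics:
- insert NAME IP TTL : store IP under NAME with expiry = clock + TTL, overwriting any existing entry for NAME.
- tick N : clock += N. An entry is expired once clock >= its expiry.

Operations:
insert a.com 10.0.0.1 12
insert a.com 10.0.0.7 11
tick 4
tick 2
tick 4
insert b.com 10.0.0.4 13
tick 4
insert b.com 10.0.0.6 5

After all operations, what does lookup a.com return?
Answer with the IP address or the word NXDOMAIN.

Op 1: insert a.com -> 10.0.0.1 (expiry=0+12=12). clock=0
Op 2: insert a.com -> 10.0.0.7 (expiry=0+11=11). clock=0
Op 3: tick 4 -> clock=4.
Op 4: tick 2 -> clock=6.
Op 5: tick 4 -> clock=10.
Op 6: insert b.com -> 10.0.0.4 (expiry=10+13=23). clock=10
Op 7: tick 4 -> clock=14. purged={a.com}
Op 8: insert b.com -> 10.0.0.6 (expiry=14+5=19). clock=14
lookup a.com: not in cache (expired or never inserted)

Answer: NXDOMAIN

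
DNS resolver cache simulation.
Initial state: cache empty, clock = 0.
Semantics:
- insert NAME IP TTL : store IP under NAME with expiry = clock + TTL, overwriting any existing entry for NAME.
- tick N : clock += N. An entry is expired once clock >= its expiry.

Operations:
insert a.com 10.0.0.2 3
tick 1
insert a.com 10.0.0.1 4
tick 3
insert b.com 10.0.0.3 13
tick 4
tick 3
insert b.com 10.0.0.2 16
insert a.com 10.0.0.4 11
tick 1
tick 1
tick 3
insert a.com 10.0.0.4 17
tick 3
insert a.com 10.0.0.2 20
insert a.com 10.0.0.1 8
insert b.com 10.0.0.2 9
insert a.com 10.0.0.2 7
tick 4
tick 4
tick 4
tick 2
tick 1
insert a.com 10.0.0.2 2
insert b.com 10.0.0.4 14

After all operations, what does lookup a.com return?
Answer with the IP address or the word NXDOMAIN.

Op 1: insert a.com -> 10.0.0.2 (expiry=0+3=3). clock=0
Op 2: tick 1 -> clock=1.
Op 3: insert a.com -> 10.0.0.1 (expiry=1+4=5). clock=1
Op 4: tick 3 -> clock=4.
Op 5: insert b.com -> 10.0.0.3 (expiry=4+13=17). clock=4
Op 6: tick 4 -> clock=8. purged={a.com}
Op 7: tick 3 -> clock=11.
Op 8: insert b.com -> 10.0.0.2 (expiry=11+16=27). clock=11
Op 9: insert a.com -> 10.0.0.4 (expiry=11+11=22). clock=11
Op 10: tick 1 -> clock=12.
Op 11: tick 1 -> clock=13.
Op 12: tick 3 -> clock=16.
Op 13: insert a.com -> 10.0.0.4 (expiry=16+17=33). clock=16
Op 14: tick 3 -> clock=19.
Op 15: insert a.com -> 10.0.0.2 (expiry=19+20=39). clock=19
Op 16: insert a.com -> 10.0.0.1 (expiry=19+8=27). clock=19
Op 17: insert b.com -> 10.0.0.2 (expiry=19+9=28). clock=19
Op 18: insert a.com -> 10.0.0.2 (expiry=19+7=26). clock=19
Op 19: tick 4 -> clock=23.
Op 20: tick 4 -> clock=27. purged={a.com}
Op 21: tick 4 -> clock=31. purged={b.com}
Op 22: tick 2 -> clock=33.
Op 23: tick 1 -> clock=34.
Op 24: insert a.com -> 10.0.0.2 (expiry=34+2=36). clock=34
Op 25: insert b.com -> 10.0.0.4 (expiry=34+14=48). clock=34
lookup a.com: present, ip=10.0.0.2 expiry=36 > clock=34

Answer: 10.0.0.2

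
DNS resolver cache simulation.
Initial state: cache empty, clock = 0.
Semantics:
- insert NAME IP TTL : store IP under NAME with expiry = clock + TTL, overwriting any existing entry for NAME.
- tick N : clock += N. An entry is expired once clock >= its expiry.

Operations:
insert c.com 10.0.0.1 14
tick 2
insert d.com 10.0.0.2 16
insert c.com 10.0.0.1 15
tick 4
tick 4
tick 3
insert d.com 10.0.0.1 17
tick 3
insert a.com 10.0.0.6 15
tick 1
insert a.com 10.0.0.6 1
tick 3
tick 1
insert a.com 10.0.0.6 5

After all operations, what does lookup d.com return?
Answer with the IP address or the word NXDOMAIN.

Answer: 10.0.0.1

Derivation:
Op 1: insert c.com -> 10.0.0.1 (expiry=0+14=14). clock=0
Op 2: tick 2 -> clock=2.
Op 3: insert d.com -> 10.0.0.2 (expiry=2+16=18). clock=2
Op 4: insert c.com -> 10.0.0.1 (expiry=2+15=17). clock=2
Op 5: tick 4 -> clock=6.
Op 6: tick 4 -> clock=10.
Op 7: tick 3 -> clock=13.
Op 8: insert d.com -> 10.0.0.1 (expiry=13+17=30). clock=13
Op 9: tick 3 -> clock=16.
Op 10: insert a.com -> 10.0.0.6 (expiry=16+15=31). clock=16
Op 11: tick 1 -> clock=17. purged={c.com}
Op 12: insert a.com -> 10.0.0.6 (expiry=17+1=18). clock=17
Op 13: tick 3 -> clock=20. purged={a.com}
Op 14: tick 1 -> clock=21.
Op 15: insert a.com -> 10.0.0.6 (expiry=21+5=26). clock=21
lookup d.com: present, ip=10.0.0.1 expiry=30 > clock=21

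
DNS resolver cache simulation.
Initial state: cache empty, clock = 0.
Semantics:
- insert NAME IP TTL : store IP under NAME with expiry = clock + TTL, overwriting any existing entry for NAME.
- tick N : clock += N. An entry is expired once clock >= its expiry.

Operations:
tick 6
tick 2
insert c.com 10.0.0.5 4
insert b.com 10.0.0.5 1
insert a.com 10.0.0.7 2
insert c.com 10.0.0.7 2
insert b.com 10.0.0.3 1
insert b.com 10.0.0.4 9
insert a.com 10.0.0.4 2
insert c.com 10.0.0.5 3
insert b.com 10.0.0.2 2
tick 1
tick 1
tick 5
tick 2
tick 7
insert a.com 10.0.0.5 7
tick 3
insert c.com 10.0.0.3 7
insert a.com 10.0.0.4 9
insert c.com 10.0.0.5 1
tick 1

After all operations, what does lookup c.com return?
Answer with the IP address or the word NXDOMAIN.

Op 1: tick 6 -> clock=6.
Op 2: tick 2 -> clock=8.
Op 3: insert c.com -> 10.0.0.5 (expiry=8+4=12). clock=8
Op 4: insert b.com -> 10.0.0.5 (expiry=8+1=9). clock=8
Op 5: insert a.com -> 10.0.0.7 (expiry=8+2=10). clock=8
Op 6: insert c.com -> 10.0.0.7 (expiry=8+2=10). clock=8
Op 7: insert b.com -> 10.0.0.3 (expiry=8+1=9). clock=8
Op 8: insert b.com -> 10.0.0.4 (expiry=8+9=17). clock=8
Op 9: insert a.com -> 10.0.0.4 (expiry=8+2=10). clock=8
Op 10: insert c.com -> 10.0.0.5 (expiry=8+3=11). clock=8
Op 11: insert b.com -> 10.0.0.2 (expiry=8+2=10). clock=8
Op 12: tick 1 -> clock=9.
Op 13: tick 1 -> clock=10. purged={a.com,b.com}
Op 14: tick 5 -> clock=15. purged={c.com}
Op 15: tick 2 -> clock=17.
Op 16: tick 7 -> clock=24.
Op 17: insert a.com -> 10.0.0.5 (expiry=24+7=31). clock=24
Op 18: tick 3 -> clock=27.
Op 19: insert c.com -> 10.0.0.3 (expiry=27+7=34). clock=27
Op 20: insert a.com -> 10.0.0.4 (expiry=27+9=36). clock=27
Op 21: insert c.com -> 10.0.0.5 (expiry=27+1=28). clock=27
Op 22: tick 1 -> clock=28. purged={c.com}
lookup c.com: not in cache (expired or never inserted)

Answer: NXDOMAIN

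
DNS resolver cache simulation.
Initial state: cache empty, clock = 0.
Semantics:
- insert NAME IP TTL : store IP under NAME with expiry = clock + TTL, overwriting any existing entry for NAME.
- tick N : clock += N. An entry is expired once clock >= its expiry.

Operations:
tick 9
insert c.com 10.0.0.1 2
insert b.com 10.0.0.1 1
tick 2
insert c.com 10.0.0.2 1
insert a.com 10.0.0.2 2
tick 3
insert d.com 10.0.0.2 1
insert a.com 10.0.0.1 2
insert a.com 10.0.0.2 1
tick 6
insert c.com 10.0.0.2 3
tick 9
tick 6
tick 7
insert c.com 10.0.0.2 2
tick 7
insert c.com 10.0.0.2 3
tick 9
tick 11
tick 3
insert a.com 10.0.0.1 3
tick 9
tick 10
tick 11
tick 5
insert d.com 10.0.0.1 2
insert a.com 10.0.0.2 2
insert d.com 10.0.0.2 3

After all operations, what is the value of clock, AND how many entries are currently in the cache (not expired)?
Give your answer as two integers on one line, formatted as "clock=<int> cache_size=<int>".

Op 1: tick 9 -> clock=9.
Op 2: insert c.com -> 10.0.0.1 (expiry=9+2=11). clock=9
Op 3: insert b.com -> 10.0.0.1 (expiry=9+1=10). clock=9
Op 4: tick 2 -> clock=11. purged={b.com,c.com}
Op 5: insert c.com -> 10.0.0.2 (expiry=11+1=12). clock=11
Op 6: insert a.com -> 10.0.0.2 (expiry=11+2=13). clock=11
Op 7: tick 3 -> clock=14. purged={a.com,c.com}
Op 8: insert d.com -> 10.0.0.2 (expiry=14+1=15). clock=14
Op 9: insert a.com -> 10.0.0.1 (expiry=14+2=16). clock=14
Op 10: insert a.com -> 10.0.0.2 (expiry=14+1=15). clock=14
Op 11: tick 6 -> clock=20. purged={a.com,d.com}
Op 12: insert c.com -> 10.0.0.2 (expiry=20+3=23). clock=20
Op 13: tick 9 -> clock=29. purged={c.com}
Op 14: tick 6 -> clock=35.
Op 15: tick 7 -> clock=42.
Op 16: insert c.com -> 10.0.0.2 (expiry=42+2=44). clock=42
Op 17: tick 7 -> clock=49. purged={c.com}
Op 18: insert c.com -> 10.0.0.2 (expiry=49+3=52). clock=49
Op 19: tick 9 -> clock=58. purged={c.com}
Op 20: tick 11 -> clock=69.
Op 21: tick 3 -> clock=72.
Op 22: insert a.com -> 10.0.0.1 (expiry=72+3=75). clock=72
Op 23: tick 9 -> clock=81. purged={a.com}
Op 24: tick 10 -> clock=91.
Op 25: tick 11 -> clock=102.
Op 26: tick 5 -> clock=107.
Op 27: insert d.com -> 10.0.0.1 (expiry=107+2=109). clock=107
Op 28: insert a.com -> 10.0.0.2 (expiry=107+2=109). clock=107
Op 29: insert d.com -> 10.0.0.2 (expiry=107+3=110). clock=107
Final clock = 107
Final cache (unexpired): {a.com,d.com} -> size=2

Answer: clock=107 cache_size=2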